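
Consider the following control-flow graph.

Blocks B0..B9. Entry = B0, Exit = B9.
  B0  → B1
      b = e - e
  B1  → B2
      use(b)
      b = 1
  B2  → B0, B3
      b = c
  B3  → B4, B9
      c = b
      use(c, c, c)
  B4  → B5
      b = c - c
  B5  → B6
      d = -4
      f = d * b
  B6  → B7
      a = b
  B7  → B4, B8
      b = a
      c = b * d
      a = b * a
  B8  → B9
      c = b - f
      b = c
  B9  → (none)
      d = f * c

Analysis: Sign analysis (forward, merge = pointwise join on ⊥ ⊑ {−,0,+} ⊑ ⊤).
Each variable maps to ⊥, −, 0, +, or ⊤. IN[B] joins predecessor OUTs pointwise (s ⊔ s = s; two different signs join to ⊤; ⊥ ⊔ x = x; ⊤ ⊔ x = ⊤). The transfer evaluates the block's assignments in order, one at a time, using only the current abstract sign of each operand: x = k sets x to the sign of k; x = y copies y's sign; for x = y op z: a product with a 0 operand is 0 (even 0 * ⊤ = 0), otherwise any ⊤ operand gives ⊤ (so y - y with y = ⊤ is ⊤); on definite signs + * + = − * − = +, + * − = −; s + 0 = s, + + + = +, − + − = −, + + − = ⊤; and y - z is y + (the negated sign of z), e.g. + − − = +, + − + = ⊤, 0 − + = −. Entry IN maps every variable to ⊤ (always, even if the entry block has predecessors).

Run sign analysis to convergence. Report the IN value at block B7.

Answer: {a: ⊤, b: ⊤, c: ⊤, d: -, e: ⊤, f: ⊤}

Trace:
Per-block solution:
  B0:   IN=(all ⊤)   OUT=(all ⊤)
  B1:   IN=(all ⊤)   OUT={b:+; rest ⊤}
  B2:   IN={b:+; rest ⊤}   OUT=(all ⊤)
  B3:   IN=(all ⊤)   OUT=(all ⊤)
  B4:   IN=(all ⊤)   OUT=(all ⊤)
  B5:   IN=(all ⊤)   OUT={d:-; rest ⊤}
  B6:   IN={d:-; rest ⊤}   OUT={d:-; rest ⊤}
  B7:   IN={d:-; rest ⊤}   OUT={d:-; rest ⊤}
  B8:   IN={d:-; rest ⊤}   OUT={d:-; rest ⊤}
  B9:   IN=(all ⊤)   OUT=(all ⊤)

Merge at B7: IN[B7] = OUT[B6] = {a: ⊤, b: ⊤, c: ⊤, d: -, e: ⊤, f: ⊤}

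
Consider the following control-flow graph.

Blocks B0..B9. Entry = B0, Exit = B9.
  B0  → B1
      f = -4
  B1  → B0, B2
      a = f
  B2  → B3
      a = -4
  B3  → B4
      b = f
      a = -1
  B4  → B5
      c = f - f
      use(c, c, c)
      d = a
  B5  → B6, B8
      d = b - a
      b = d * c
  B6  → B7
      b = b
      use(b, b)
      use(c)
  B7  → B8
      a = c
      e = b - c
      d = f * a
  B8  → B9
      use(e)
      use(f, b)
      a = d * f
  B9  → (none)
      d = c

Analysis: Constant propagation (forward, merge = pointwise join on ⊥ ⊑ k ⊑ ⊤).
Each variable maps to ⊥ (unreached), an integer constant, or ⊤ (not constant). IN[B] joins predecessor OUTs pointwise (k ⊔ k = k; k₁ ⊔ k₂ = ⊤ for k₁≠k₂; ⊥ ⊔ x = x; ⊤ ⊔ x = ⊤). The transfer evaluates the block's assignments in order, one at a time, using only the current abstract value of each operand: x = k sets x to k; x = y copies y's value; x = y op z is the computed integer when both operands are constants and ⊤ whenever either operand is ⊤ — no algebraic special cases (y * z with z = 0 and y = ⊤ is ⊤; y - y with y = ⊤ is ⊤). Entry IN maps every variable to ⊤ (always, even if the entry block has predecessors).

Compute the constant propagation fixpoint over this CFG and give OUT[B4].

Converged values:
  B0:  IN=(all ⊤)  OUT={f:-4; rest ⊤}
  B1:  IN={f:-4; rest ⊤}  OUT={a:-4, f:-4; rest ⊤}
  B2:  IN={a:-4, f:-4; rest ⊤}  OUT={a:-4, f:-4; rest ⊤}
  B3:  IN={a:-4, f:-4; rest ⊤}  OUT={a:-1, b:-4, f:-4; rest ⊤}
  B4:  IN={a:-1, b:-4, f:-4; rest ⊤}  OUT={a:-1, b:-4, c:0, d:-1, f:-4; rest ⊤}
  B5:  IN={a:-1, b:-4, c:0, d:-1, f:-4; rest ⊤}  OUT={a:-1, b:0, c:0, d:-3, f:-4; rest ⊤}
  B6:  IN={a:-1, b:0, c:0, d:-3, f:-4; rest ⊤}  OUT={a:-1, b:0, c:0, d:-3, f:-4; rest ⊤}
  B7:  IN={a:-1, b:0, c:0, d:-3, f:-4; rest ⊤}  OUT={a:0, b:0, c:0, d:0, e:0, f:-4; rest ⊤}
  B8:  IN={b:0, c:0, f:-4; rest ⊤}  OUT={b:0, c:0, f:-4; rest ⊤}
  B9:  IN={b:0, c:0, f:-4; rest ⊤}  OUT={b:0, c:0, d:0, f:-4; rest ⊤}

Merge at B4: IN[B4] = OUT[B3] = {a: -1, b: -4, c: ⊤, d: ⊤, e: ⊤, f: -4}
Applying B4's transfer function to that IN value gives OUT[B4] (row B4 above).

Answer: {a: -1, b: -4, c: 0, d: -1, e: ⊤, f: -4}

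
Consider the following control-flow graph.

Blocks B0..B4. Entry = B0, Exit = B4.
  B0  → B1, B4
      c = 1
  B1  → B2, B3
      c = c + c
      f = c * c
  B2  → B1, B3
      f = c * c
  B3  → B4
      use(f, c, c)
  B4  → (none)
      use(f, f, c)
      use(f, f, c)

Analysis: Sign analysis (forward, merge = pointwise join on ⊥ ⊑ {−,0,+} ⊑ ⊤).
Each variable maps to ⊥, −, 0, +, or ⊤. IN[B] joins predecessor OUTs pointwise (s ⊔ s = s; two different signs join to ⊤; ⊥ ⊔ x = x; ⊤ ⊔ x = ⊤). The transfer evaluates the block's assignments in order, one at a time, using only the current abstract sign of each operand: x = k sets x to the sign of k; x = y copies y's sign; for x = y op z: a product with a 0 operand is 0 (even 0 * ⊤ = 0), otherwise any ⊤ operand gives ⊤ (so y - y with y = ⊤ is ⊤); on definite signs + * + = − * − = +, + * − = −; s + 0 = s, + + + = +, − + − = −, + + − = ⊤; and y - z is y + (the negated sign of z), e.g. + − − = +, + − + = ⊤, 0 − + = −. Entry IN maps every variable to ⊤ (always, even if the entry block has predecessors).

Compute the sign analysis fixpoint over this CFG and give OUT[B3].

Converged values:
  B0:  IN=(all ⊤)  OUT={c:+; rest ⊤}
  B1:  IN={c:+; rest ⊤}  OUT={c:+, f:+; rest ⊤}
  B2:  IN={c:+, f:+; rest ⊤}  OUT={c:+, f:+; rest ⊤}
  B3:  IN={c:+, f:+; rest ⊤}  OUT={c:+, f:+; rest ⊤}
  B4:  IN={c:+; rest ⊤}  OUT={c:+; rest ⊤}

Merge at B3: IN[B3] = OUT[B1] ⊔ OUT[B2] = {a: ⊤, b: ⊤, c: +, d: ⊤, e: ⊤, f: +}
Applying B3's transfer function to that IN value gives OUT[B3] (row B3 above).

Answer: {a: ⊤, b: ⊤, c: +, d: ⊤, e: ⊤, f: +}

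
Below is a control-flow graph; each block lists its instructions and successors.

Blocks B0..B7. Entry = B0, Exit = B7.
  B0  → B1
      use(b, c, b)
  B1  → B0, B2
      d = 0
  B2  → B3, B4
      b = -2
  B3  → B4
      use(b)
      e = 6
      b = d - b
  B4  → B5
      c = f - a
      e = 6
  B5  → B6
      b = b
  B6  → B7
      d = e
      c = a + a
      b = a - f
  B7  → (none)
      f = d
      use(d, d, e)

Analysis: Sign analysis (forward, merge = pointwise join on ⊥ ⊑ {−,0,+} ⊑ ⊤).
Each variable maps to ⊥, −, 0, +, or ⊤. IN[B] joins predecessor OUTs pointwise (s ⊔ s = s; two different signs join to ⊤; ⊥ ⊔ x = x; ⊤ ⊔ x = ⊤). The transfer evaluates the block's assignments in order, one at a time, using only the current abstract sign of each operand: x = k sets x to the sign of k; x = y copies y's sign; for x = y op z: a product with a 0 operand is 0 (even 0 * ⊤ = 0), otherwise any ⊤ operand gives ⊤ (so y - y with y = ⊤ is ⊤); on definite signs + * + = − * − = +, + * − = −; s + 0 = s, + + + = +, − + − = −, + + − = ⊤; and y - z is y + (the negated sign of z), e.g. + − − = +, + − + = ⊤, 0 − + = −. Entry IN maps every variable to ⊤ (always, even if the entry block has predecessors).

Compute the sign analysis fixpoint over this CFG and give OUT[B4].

Answer: {a: ⊤, b: ⊤, c: ⊤, d: 0, e: +, f: ⊤}

Trace:
Fixpoint table:
  B0: | IN=(all ⊤) | OUT=(all ⊤)
  B1: | IN=(all ⊤) | OUT={d:0; rest ⊤}
  B2: | IN={d:0; rest ⊤} | OUT={b:-, d:0; rest ⊤}
  B3: | IN={b:-, d:0; rest ⊤} | OUT={b:+, d:0, e:+; rest ⊤}
  B4: | IN={d:0; rest ⊤} | OUT={d:0, e:+; rest ⊤}
  B5: | IN={d:0, e:+; rest ⊤} | OUT={d:0, e:+; rest ⊤}
  B6: | IN={d:0, e:+; rest ⊤} | OUT={d:+, e:+; rest ⊤}
  B7: | IN={d:+, e:+; rest ⊤} | OUT={d:+, e:+, f:+; rest ⊤}

Merge at B4: IN[B4] = OUT[B2] ⊔ OUT[B3] = {a: ⊤, b: ⊤, c: ⊤, d: 0, e: ⊤, f: ⊤}
Applying B4's transfer function to that IN value gives OUT[B4] (row B4 above).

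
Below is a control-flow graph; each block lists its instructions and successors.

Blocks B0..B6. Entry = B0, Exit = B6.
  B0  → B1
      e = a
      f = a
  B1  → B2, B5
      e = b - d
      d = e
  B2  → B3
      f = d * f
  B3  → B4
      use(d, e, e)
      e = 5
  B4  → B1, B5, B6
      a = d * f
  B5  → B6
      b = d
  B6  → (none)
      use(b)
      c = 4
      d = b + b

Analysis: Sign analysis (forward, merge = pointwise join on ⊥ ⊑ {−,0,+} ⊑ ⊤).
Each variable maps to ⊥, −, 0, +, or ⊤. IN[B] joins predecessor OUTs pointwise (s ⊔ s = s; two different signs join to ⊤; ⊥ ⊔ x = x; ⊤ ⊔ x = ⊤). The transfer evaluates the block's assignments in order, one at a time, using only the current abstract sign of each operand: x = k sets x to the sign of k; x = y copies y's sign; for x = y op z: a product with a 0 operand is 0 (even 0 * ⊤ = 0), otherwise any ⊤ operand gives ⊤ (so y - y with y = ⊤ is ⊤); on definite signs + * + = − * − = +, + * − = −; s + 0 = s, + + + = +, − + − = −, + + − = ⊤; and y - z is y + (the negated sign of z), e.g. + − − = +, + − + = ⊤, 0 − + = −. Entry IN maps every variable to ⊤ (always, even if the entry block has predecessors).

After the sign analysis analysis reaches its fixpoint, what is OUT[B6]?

Answer: {a: ⊤, b: ⊤, c: +, d: ⊤, e: ⊤, f: ⊤}

Derivation:
Converged values:
  B0:   IN=(all ⊤)   OUT=(all ⊤)
  B1:   IN=(all ⊤)   OUT=(all ⊤)
  B2:   IN=(all ⊤)   OUT=(all ⊤)
  B3:   IN=(all ⊤)   OUT={e:+; rest ⊤}
  B4:   IN={e:+; rest ⊤}   OUT={e:+; rest ⊤}
  B5:   IN=(all ⊤)   OUT=(all ⊤)
  B6:   IN=(all ⊤)   OUT={c:+; rest ⊤}

Merge at B6: IN[B6] = OUT[B4] ⊔ OUT[B5] = {a: ⊤, b: ⊤, c: ⊤, d: ⊤, e: ⊤, f: ⊤}
Applying B6's transfer function to that IN value gives OUT[B6] (row B6 above).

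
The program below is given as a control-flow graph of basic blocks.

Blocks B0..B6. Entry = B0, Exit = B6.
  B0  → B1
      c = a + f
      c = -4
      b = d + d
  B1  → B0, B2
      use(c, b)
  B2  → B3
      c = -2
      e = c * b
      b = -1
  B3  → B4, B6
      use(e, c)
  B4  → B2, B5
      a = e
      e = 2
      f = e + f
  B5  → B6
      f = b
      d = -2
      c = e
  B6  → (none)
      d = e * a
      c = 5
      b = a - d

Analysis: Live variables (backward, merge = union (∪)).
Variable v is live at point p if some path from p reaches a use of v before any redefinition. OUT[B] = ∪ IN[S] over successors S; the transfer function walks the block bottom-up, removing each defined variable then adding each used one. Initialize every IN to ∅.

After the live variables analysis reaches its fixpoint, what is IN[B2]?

Per-block solution:
  B0: | IN={a, d, f} | OUT={a, b, c, d, f}
  B1: | IN={a, b, c, d, f} | OUT={a, b, d, f}
  B2: | IN={a, b, f} | OUT={a, b, c, e, f}
  B3: | IN={a, b, c, e, f} | OUT={a, b, e, f}
  B4: | IN={b, e, f} | OUT={a, b, e, f}
  B5: | IN={a, b, e} | OUT={a, e}
  B6: | IN={a, e} | OUT={}

Merge at B2: OUT[B2] = IN[B3] = {a, b, c, e, f}
Applying B2's transfer function to that OUT value gives IN[B2] (row B2 above).

Answer: {a, b, f}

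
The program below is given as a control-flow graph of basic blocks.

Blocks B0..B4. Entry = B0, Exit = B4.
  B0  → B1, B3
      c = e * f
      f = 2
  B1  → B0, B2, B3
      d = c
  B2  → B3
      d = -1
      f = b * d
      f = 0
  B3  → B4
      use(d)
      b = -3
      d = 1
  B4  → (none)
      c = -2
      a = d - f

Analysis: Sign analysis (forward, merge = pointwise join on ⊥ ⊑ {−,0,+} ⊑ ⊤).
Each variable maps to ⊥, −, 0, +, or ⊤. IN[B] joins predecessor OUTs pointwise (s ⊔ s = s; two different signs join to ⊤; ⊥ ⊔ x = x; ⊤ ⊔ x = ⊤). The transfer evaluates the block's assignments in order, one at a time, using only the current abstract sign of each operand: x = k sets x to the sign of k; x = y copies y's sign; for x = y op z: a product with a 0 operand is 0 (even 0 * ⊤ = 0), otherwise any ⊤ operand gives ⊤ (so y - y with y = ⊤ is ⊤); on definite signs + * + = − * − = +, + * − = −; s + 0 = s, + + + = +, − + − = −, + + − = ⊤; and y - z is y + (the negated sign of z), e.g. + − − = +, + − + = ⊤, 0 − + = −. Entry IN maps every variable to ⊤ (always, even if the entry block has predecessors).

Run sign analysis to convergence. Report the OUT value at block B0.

Converged values:
  B0:  IN=(all ⊤)  OUT={f:+; rest ⊤}
  B1:  IN={f:+; rest ⊤}  OUT={f:+; rest ⊤}
  B2:  IN={f:+; rest ⊤}  OUT={d:-, f:0; rest ⊤}
  B3:  IN=(all ⊤)  OUT={b:-, d:+; rest ⊤}
  B4:  IN={b:-, d:+; rest ⊤}  OUT={b:-, c:-, d:+; rest ⊤}

Merge at B0 (entry node, so the boundary value (all ⊤) is joined with the incoming edge(s)): IN[B0] = (all ⊤) ⊔ OUT[B1] = {a: ⊤, b: ⊤, c: ⊤, d: ⊤, e: ⊤, f: ⊤}
Applying B0's transfer function to that IN value gives OUT[B0] (row B0 above).

Answer: {a: ⊤, b: ⊤, c: ⊤, d: ⊤, e: ⊤, f: +}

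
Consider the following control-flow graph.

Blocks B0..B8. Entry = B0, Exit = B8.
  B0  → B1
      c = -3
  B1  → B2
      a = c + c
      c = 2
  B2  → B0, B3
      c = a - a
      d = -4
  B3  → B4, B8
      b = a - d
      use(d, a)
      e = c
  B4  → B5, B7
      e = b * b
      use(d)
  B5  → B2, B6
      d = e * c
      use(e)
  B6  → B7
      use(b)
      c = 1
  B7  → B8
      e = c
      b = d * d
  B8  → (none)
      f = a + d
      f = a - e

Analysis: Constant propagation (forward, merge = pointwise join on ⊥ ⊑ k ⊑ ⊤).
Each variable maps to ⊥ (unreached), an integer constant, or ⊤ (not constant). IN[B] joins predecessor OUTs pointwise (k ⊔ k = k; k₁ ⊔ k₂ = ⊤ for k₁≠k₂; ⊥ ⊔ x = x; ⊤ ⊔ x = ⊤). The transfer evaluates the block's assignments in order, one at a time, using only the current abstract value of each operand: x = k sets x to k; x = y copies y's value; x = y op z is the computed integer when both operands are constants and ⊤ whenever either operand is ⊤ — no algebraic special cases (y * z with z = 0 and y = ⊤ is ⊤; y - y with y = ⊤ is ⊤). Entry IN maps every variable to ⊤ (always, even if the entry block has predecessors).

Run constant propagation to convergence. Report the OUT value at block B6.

Per-block solution:
  B0:   IN=(all ⊤)   OUT={c:-3; rest ⊤}
  B1:   IN={c:-3; rest ⊤}   OUT={a:-6, c:2; rest ⊤}
  B2:   IN={a:-6; rest ⊤}   OUT={a:-6, c:0, d:-4; rest ⊤}
  B3:   IN={a:-6, c:0, d:-4; rest ⊤}   OUT={a:-6, b:-2, c:0, d:-4, e:0; rest ⊤}
  B4:   IN={a:-6, b:-2, c:0, d:-4, e:0; rest ⊤}   OUT={a:-6, b:-2, c:0, d:-4, e:4; rest ⊤}
  B5:   IN={a:-6, b:-2, c:0, d:-4, e:4; rest ⊤}   OUT={a:-6, b:-2, c:0, d:0, e:4; rest ⊤}
  B6:   IN={a:-6, b:-2, c:0, d:0, e:4; rest ⊤}   OUT={a:-6, b:-2, c:1, d:0, e:4; rest ⊤}
  B7:   IN={a:-6, b:-2, e:4; rest ⊤}   OUT={a:-6; rest ⊤}
  B8:   IN={a:-6; rest ⊤}   OUT={a:-6; rest ⊤}

Merge at B6: IN[B6] = OUT[B5] = {a: -6, b: -2, c: 0, d: 0, e: 4, f: ⊤}
Applying B6's transfer function to that IN value gives OUT[B6] (row B6 above).

Answer: {a: -6, b: -2, c: 1, d: 0, e: 4, f: ⊤}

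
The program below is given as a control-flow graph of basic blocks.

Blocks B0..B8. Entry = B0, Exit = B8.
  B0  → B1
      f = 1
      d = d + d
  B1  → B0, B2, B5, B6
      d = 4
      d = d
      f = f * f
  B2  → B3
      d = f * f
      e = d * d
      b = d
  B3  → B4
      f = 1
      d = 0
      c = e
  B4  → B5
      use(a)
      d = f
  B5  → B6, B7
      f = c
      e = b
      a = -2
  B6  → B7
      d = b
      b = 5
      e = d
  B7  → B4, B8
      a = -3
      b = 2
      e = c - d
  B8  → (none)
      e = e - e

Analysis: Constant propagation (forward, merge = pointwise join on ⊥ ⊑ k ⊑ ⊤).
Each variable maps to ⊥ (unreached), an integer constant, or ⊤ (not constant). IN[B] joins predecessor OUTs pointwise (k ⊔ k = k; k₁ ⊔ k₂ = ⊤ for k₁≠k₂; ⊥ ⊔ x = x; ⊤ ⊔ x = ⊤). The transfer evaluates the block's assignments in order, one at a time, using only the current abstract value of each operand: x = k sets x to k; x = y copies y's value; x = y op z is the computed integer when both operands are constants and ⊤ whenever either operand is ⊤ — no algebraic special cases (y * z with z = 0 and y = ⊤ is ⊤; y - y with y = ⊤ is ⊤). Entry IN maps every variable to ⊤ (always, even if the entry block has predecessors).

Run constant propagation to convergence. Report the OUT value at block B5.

Converged values:
  B0: | IN=(all ⊤) | OUT={f:1; rest ⊤}
  B1: | IN={f:1; rest ⊤} | OUT={d:4, f:1; rest ⊤}
  B2: | IN={d:4, f:1; rest ⊤} | OUT={b:1, d:1, e:1, f:1; rest ⊤}
  B3: | IN={b:1, d:1, e:1, f:1; rest ⊤} | OUT={b:1, c:1, d:0, e:1, f:1; rest ⊤}
  B4: | IN=(all ⊤) | OUT=(all ⊤)
  B5: | IN=(all ⊤) | OUT={a:-2; rest ⊤}
  B6: | IN=(all ⊤) | OUT={b:5; rest ⊤}
  B7: | IN=(all ⊤) | OUT={a:-3, b:2; rest ⊤}
  B8: | IN={a:-3, b:2; rest ⊤} | OUT={a:-3, b:2; rest ⊤}

Merge at B5: IN[B5] = OUT[B1] ⊔ OUT[B4] = {a: ⊤, b: ⊤, c: ⊤, d: ⊤, e: ⊤, f: ⊤}
Applying B5's transfer function to that IN value gives OUT[B5] (row B5 above).

Answer: {a: -2, b: ⊤, c: ⊤, d: ⊤, e: ⊤, f: ⊤}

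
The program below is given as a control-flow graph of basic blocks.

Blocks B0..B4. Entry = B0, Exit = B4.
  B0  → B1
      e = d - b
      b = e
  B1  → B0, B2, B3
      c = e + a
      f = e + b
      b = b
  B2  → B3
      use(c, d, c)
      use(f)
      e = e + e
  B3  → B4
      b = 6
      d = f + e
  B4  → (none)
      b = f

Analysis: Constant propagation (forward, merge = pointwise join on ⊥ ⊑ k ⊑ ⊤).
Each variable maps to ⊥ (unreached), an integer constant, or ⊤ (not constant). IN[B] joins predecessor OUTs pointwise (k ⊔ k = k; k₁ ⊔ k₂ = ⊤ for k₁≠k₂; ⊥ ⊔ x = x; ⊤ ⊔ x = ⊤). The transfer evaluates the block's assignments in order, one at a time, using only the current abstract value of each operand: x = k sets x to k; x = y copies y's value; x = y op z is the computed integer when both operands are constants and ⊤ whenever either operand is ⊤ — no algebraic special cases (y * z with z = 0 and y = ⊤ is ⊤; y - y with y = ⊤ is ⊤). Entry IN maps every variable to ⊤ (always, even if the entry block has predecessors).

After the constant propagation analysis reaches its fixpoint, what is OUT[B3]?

Answer: {a: ⊤, b: 6, c: ⊤, d: ⊤, e: ⊤, f: ⊤}

Trace:
Per-block solution:
  B0: | IN=(all ⊤) | OUT=(all ⊤)
  B1: | IN=(all ⊤) | OUT=(all ⊤)
  B2: | IN=(all ⊤) | OUT=(all ⊤)
  B3: | IN=(all ⊤) | OUT={b:6; rest ⊤}
  B4: | IN={b:6; rest ⊤} | OUT=(all ⊤)

Merge at B3: IN[B3] = OUT[B1] ⊔ OUT[B2] = {a: ⊤, b: ⊤, c: ⊤, d: ⊤, e: ⊤, f: ⊤}
Applying B3's transfer function to that IN value gives OUT[B3] (row B3 above).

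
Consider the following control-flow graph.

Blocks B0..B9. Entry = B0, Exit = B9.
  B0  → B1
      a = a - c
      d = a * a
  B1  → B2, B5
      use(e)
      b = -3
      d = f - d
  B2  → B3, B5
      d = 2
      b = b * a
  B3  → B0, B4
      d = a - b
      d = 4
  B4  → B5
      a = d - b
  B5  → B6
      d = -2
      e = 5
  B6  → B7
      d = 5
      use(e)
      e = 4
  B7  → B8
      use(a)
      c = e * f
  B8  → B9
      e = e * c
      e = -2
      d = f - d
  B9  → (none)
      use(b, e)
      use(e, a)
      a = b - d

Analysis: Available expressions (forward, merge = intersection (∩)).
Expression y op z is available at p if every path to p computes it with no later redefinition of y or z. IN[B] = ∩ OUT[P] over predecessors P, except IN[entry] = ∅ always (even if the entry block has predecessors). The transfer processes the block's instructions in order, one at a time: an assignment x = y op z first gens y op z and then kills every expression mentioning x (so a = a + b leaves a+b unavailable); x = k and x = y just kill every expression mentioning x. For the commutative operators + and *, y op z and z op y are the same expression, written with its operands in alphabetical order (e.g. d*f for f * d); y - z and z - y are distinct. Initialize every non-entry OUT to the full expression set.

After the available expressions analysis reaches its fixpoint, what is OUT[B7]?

Answer: {e*f}

Working:
Per-block solution:
  B0:  IN={}  OUT={a*a}
  B1:  IN={a*a}  OUT={a*a}
  B2:  IN={a*a}  OUT={a*a}
  B3:  IN={a*a}  OUT={a*a, a-b}
  B4:  IN={a*a, a-b}  OUT={d-b}
  B5:  IN={}  OUT={}
  B6:  IN={}  OUT={}
  B7:  IN={}  OUT={e*f}
  B8:  IN={e*f}  OUT={}
  B9:  IN={}  OUT={b-d}

Merge at B7: IN[B7] = OUT[B6] = {}
Applying B7's transfer function to that IN value gives OUT[B7] (row B7 above).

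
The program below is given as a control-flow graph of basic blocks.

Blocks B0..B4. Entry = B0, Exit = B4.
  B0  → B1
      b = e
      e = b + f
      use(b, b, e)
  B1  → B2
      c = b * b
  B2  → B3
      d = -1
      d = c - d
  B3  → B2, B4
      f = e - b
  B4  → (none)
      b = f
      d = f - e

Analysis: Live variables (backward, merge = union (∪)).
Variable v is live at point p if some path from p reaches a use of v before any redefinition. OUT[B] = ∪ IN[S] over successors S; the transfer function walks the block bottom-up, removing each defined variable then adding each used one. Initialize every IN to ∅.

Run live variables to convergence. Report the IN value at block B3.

Answer: {b, c, e}

Derivation:
Per-block solution:
  B0:   IN={e, f}   OUT={b, e}
  B1:   IN={b, e}   OUT={b, c, e}
  B2:   IN={b, c, e}   OUT={b, c, e}
  B3:   IN={b, c, e}   OUT={b, c, e, f}
  B4:   IN={e, f}   OUT={}

Merge at B3: OUT[B3] = IN[B2] ⊔ IN[B4] = {b, c, e, f}
Applying B3's transfer function to that OUT value gives IN[B3] (row B3 above).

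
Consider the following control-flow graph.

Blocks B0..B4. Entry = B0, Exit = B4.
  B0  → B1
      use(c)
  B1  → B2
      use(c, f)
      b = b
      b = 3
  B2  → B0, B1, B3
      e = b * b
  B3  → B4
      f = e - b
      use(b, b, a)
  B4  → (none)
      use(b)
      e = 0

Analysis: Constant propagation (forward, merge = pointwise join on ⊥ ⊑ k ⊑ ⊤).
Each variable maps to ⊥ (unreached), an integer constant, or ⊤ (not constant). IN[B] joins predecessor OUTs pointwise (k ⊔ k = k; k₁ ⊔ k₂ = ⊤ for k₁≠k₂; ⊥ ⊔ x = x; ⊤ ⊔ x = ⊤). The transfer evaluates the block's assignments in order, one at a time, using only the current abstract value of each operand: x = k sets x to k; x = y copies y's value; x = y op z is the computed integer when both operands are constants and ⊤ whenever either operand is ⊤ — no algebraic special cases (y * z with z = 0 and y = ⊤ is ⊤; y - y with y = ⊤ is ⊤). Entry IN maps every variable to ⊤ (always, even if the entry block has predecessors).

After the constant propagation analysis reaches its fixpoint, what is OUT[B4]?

Converged values:
  B0: | IN=(all ⊤) | OUT=(all ⊤)
  B1: | IN=(all ⊤) | OUT={b:3; rest ⊤}
  B2: | IN={b:3; rest ⊤} | OUT={b:3, e:9; rest ⊤}
  B3: | IN={b:3, e:9; rest ⊤} | OUT={b:3, e:9, f:6; rest ⊤}
  B4: | IN={b:3, e:9, f:6; rest ⊤} | OUT={b:3, e:0, f:6; rest ⊤}

Merge at B4: IN[B4] = OUT[B3] = {a: ⊤, b: 3, c: ⊤, d: ⊤, e: 9, f: 6}
Applying B4's transfer function to that IN value gives OUT[B4] (row B4 above).

Answer: {a: ⊤, b: 3, c: ⊤, d: ⊤, e: 0, f: 6}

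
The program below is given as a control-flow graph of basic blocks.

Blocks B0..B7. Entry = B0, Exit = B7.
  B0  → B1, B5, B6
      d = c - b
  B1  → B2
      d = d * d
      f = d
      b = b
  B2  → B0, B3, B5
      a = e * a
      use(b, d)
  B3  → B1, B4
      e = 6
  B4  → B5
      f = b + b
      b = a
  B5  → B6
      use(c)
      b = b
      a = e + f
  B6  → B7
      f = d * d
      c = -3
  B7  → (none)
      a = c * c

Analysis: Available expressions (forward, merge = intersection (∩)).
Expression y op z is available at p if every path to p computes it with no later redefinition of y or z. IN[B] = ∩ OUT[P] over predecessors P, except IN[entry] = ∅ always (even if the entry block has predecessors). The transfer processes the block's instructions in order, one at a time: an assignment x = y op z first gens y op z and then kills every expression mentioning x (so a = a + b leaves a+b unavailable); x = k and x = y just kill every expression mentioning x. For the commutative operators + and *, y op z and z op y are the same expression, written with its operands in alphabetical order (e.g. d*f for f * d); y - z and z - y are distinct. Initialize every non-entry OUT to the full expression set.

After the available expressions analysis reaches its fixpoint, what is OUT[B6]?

Answer: {d*d}

Trace:
Per-block solution:
  B0:   IN={}   OUT={c-b}
  B1:   IN={}   OUT={}
  B2:   IN={}   OUT={}
  B3:   IN={}   OUT={}
  B4:   IN={}   OUT={}
  B5:   IN={}   OUT={e+f}
  B6:   IN={}   OUT={d*d}
  B7:   IN={d*d}   OUT={c*c, d*d}

Merge at B6: IN[B6] = OUT[B0] ∩ OUT[B5] = {}
Applying B6's transfer function to that IN value gives OUT[B6] (row B6 above).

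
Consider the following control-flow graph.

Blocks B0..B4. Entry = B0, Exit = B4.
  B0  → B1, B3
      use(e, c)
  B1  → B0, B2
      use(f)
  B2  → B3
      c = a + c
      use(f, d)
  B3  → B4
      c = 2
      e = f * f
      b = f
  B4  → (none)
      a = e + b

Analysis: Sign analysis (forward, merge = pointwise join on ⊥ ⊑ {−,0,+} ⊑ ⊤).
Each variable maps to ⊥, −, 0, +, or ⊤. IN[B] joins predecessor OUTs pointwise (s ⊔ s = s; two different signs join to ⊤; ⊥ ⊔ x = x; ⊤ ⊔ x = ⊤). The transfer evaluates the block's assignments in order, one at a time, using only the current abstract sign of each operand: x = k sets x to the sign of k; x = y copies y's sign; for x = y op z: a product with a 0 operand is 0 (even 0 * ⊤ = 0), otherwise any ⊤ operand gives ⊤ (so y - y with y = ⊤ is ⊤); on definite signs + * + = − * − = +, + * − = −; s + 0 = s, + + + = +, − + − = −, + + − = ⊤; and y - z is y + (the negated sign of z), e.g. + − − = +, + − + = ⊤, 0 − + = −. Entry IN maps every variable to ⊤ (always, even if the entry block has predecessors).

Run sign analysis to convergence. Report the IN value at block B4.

Converged values:
  B0: | IN=(all ⊤) | OUT=(all ⊤)
  B1: | IN=(all ⊤) | OUT=(all ⊤)
  B2: | IN=(all ⊤) | OUT=(all ⊤)
  B3: | IN=(all ⊤) | OUT={c:+; rest ⊤}
  B4: | IN={c:+; rest ⊤} | OUT={c:+; rest ⊤}

Merge at B4: IN[B4] = OUT[B3] = {a: ⊤, b: ⊤, c: +, d: ⊤, e: ⊤, f: ⊤}

Answer: {a: ⊤, b: ⊤, c: +, d: ⊤, e: ⊤, f: ⊤}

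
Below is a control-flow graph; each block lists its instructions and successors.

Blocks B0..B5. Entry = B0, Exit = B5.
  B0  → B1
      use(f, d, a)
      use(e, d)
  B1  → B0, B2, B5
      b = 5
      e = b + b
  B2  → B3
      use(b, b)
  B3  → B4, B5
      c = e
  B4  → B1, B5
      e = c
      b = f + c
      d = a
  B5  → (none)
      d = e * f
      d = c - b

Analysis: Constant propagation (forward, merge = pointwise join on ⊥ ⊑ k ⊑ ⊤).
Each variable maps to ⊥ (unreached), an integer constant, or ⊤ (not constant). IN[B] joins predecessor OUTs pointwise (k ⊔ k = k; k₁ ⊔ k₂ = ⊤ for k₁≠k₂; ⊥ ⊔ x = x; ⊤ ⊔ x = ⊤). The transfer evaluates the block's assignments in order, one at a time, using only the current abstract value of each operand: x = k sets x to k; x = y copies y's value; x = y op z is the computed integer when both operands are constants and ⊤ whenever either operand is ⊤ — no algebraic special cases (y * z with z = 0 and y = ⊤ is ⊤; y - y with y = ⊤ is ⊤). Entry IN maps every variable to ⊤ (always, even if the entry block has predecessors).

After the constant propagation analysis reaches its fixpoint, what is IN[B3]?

Answer: {a: ⊤, b: 5, c: ⊤, d: ⊤, e: 10, f: ⊤}

Trace:
Fixpoint table:
  B0: | IN=(all ⊤) | OUT=(all ⊤)
  B1: | IN=(all ⊤) | OUT={b:5, e:10; rest ⊤}
  B2: | IN={b:5, e:10; rest ⊤} | OUT={b:5, e:10; rest ⊤}
  B3: | IN={b:5, e:10; rest ⊤} | OUT={b:5, c:10, e:10; rest ⊤}
  B4: | IN={b:5, c:10, e:10; rest ⊤} | OUT={c:10, e:10; rest ⊤}
  B5: | IN={e:10; rest ⊤} | OUT={e:10; rest ⊤}

Merge at B3: IN[B3] = OUT[B2] = {a: ⊤, b: 5, c: ⊤, d: ⊤, e: 10, f: ⊤}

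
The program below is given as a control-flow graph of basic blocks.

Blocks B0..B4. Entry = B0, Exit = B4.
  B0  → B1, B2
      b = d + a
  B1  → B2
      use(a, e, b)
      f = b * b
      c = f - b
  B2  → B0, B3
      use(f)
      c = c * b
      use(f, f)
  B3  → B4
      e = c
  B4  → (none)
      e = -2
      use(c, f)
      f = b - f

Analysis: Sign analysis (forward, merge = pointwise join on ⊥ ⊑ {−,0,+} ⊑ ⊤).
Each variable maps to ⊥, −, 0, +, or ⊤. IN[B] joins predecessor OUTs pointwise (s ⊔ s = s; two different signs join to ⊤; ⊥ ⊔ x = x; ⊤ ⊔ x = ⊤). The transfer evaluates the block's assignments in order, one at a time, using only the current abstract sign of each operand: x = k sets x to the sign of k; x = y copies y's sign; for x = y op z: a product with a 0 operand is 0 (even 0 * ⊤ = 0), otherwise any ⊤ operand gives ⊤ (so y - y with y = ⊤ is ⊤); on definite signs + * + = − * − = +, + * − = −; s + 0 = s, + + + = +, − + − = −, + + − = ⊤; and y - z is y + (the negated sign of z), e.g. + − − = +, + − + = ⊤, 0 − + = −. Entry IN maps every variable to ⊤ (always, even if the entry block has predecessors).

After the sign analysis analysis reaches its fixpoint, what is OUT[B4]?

Answer: {a: ⊤, b: ⊤, c: ⊤, d: ⊤, e: -, f: ⊤}

Working:
Fixpoint table:
  B0:   IN=(all ⊤)   OUT=(all ⊤)
  B1:   IN=(all ⊤)   OUT=(all ⊤)
  B2:   IN=(all ⊤)   OUT=(all ⊤)
  B3:   IN=(all ⊤)   OUT=(all ⊤)
  B4:   IN=(all ⊤)   OUT={e:-; rest ⊤}

Merge at B4: IN[B4] = OUT[B3] = {a: ⊤, b: ⊤, c: ⊤, d: ⊤, e: ⊤, f: ⊤}
Applying B4's transfer function to that IN value gives OUT[B4] (row B4 above).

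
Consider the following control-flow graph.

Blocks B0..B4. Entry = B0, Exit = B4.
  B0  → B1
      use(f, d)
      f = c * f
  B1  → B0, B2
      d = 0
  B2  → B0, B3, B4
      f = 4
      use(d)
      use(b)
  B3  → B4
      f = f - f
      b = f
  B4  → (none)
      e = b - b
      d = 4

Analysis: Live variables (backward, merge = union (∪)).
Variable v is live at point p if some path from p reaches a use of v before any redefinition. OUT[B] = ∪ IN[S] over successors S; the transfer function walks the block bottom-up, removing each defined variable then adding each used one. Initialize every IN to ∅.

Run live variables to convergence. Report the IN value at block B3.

Answer: {f}

Trace:
Per-block solution:
  B0: | IN={b, c, d, f} | OUT={b, c, f}
  B1: | IN={b, c, f} | OUT={b, c, d, f}
  B2: | IN={b, c, d} | OUT={b, c, d, f}
  B3: | IN={f} | OUT={b}
  B4: | IN={b} | OUT={}

Merge at B3: OUT[B3] = IN[B4] = {b}
Applying B3's transfer function to that OUT value gives IN[B3] (row B3 above).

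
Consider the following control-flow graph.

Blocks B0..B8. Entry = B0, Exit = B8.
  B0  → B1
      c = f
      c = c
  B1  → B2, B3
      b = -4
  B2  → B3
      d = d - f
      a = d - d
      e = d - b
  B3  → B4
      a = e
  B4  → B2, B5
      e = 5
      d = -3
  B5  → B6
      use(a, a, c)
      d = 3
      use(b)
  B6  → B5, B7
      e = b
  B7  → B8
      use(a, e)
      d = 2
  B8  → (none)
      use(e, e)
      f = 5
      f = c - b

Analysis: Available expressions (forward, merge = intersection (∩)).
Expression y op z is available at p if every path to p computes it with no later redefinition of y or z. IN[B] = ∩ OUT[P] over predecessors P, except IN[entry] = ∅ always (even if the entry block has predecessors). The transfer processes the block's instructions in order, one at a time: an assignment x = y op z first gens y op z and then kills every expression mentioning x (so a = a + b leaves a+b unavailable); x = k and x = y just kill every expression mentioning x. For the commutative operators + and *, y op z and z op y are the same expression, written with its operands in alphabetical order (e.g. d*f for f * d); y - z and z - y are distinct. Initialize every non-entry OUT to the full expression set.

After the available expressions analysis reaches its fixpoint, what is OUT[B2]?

Answer: {d-b, d-d}

Derivation:
Fixpoint table:
  B0:   IN={}   OUT={}
  B1:   IN={}   OUT={}
  B2:   IN={}   OUT={d-b, d-d}
  B3:   IN={}   OUT={}
  B4:   IN={}   OUT={}
  B5:   IN={}   OUT={}
  B6:   IN={}   OUT={}
  B7:   IN={}   OUT={}
  B8:   IN={}   OUT={c-b}

Merge at B2: IN[B2] = OUT[B1] ∩ OUT[B4] = {}
Applying B2's transfer function to that IN value gives OUT[B2] (row B2 above).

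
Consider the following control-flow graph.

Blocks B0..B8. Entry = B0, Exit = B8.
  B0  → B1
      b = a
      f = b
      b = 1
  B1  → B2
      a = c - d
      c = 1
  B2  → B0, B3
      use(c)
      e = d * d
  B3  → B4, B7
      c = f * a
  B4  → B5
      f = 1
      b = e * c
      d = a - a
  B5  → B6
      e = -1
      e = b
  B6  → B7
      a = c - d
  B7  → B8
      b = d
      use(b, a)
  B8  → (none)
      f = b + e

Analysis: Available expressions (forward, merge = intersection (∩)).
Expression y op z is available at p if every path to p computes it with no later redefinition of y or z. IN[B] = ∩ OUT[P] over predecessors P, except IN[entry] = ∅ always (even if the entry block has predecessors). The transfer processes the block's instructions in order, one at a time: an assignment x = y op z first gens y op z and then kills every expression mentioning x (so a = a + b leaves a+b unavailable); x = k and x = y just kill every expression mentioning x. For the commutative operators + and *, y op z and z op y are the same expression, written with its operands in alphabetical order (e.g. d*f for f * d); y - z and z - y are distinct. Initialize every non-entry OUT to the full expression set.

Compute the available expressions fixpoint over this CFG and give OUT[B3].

Answer: {a*f, d*d}

Derivation:
Fixpoint table:
  B0: | IN={} | OUT={}
  B1: | IN={} | OUT={}
  B2: | IN={} | OUT={d*d}
  B3: | IN={d*d} | OUT={a*f, d*d}
  B4: | IN={a*f, d*d} | OUT={a-a, c*e}
  B5: | IN={a-a, c*e} | OUT={a-a}
  B6: | IN={a-a} | OUT={c-d}
  B7: | IN={} | OUT={}
  B8: | IN={} | OUT={b+e}

Merge at B3: IN[B3] = OUT[B2] = {d*d}
Applying B3's transfer function to that IN value gives OUT[B3] (row B3 above).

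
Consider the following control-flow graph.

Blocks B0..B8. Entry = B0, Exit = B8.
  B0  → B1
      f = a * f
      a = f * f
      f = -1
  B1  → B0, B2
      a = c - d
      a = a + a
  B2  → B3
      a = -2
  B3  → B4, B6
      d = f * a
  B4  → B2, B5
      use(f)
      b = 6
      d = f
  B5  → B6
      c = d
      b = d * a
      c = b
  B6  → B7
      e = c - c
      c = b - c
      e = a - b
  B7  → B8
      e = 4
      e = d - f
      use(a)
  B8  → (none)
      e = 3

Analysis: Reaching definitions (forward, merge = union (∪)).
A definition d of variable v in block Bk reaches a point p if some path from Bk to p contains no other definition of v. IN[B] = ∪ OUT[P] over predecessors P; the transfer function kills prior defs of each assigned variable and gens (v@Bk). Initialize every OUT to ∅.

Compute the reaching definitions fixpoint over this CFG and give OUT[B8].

Answer: {a@B2, b@B4, b@B5, c@B6, d@B3, d@B4, e@B8, f@B0}

Trace:
Per-block solution:
  B0:  IN={a@B1, f@B0}  OUT={a@B0, f@B0}
  B1:  IN={a@B0, f@B0}  OUT={a@B1, f@B0}
  B2:  IN={a@B1, a@B2, b@B4, d@B4, f@B0}  OUT={a@B2, b@B4, d@B4, f@B0}
  B3:  IN={a@B2, b@B4, d@B4, f@B0}  OUT={a@B2, b@B4, d@B3, f@B0}
  B4:  IN={a@B2, b@B4, d@B3, f@B0}  OUT={a@B2, b@B4, d@B4, f@B0}
  B5:  IN={a@B2, b@B4, d@B4, f@B0}  OUT={a@B2, b@B5, c@B5, d@B4, f@B0}
  B6:  IN={a@B2, b@B4, b@B5, c@B5, d@B3, d@B4, f@B0}  OUT={a@B2, b@B4, b@B5, c@B6, d@B3, d@B4, e@B6, f@B0}
  B7:  IN={a@B2, b@B4, b@B5, c@B6, d@B3, d@B4, e@B6, f@B0}  OUT={a@B2, b@B4, b@B5, c@B6, d@B3, d@B4, e@B7, f@B0}
  B8:  IN={a@B2, b@B4, b@B5, c@B6, d@B3, d@B4, e@B7, f@B0}  OUT={a@B2, b@B4, b@B5, c@B6, d@B3, d@B4, e@B8, f@B0}

Merge at B8: IN[B8] = OUT[B7] = {a@B2, b@B4, b@B5, c@B6, d@B3, d@B4, e@B7, f@B0}
Applying B8's transfer function to that IN value gives OUT[B8] (row B8 above).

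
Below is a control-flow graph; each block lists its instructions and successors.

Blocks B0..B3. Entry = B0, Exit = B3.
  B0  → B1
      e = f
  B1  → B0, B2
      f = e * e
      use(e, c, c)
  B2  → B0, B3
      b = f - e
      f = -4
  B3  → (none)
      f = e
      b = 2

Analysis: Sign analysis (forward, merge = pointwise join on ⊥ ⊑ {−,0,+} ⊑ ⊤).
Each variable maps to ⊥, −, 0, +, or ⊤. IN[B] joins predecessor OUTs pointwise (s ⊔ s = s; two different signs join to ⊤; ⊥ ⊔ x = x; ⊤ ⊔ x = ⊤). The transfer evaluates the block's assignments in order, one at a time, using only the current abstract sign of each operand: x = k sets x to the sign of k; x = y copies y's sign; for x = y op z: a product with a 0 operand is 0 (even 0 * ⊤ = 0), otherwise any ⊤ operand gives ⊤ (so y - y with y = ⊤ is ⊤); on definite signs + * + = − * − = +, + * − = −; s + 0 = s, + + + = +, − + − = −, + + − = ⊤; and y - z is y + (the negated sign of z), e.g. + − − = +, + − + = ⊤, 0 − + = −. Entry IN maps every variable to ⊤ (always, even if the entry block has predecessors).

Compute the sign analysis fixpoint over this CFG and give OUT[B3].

Answer: {a: ⊤, b: +, c: ⊤, d: ⊤, e: ⊤, f: ⊤}

Working:
Fixpoint table:
  B0:  IN=(all ⊤)  OUT=(all ⊤)
  B1:  IN=(all ⊤)  OUT=(all ⊤)
  B2:  IN=(all ⊤)  OUT={f:-; rest ⊤}
  B3:  IN={f:-; rest ⊤}  OUT={b:+; rest ⊤}

Merge at B3: IN[B3] = OUT[B2] = {a: ⊤, b: ⊤, c: ⊤, d: ⊤, e: ⊤, f: -}
Applying B3's transfer function to that IN value gives OUT[B3] (row B3 above).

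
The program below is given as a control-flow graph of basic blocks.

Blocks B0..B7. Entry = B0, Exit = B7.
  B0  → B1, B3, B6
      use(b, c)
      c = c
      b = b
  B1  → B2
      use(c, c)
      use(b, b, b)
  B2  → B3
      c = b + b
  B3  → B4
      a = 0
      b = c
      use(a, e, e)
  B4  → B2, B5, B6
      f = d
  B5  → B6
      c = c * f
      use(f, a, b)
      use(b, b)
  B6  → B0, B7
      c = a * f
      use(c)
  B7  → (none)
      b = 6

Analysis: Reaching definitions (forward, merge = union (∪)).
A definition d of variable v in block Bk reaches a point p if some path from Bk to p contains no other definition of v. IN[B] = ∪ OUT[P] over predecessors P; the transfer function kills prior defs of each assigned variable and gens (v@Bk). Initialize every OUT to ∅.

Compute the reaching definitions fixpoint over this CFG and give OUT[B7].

Per-block solution:
  B0:  IN={a@B3, b@B0, b@B3, c@B6, f@B4}  OUT={a@B3, b@B0, c@B0, f@B4}
  B1:  IN={a@B3, b@B0, c@B0, f@B4}  OUT={a@B3, b@B0, c@B0, f@B4}
  B2:  IN={a@B3, b@B0, b@B3, c@B0, c@B2, f@B4}  OUT={a@B3, b@B0, b@B3, c@B2, f@B4}
  B3:  IN={a@B3, b@B0, b@B3, c@B0, c@B2, f@B4}  OUT={a@B3, b@B3, c@B0, c@B2, f@B4}
  B4:  IN={a@B3, b@B3, c@B0, c@B2, f@B4}  OUT={a@B3, b@B3, c@B0, c@B2, f@B4}
  B5:  IN={a@B3, b@B3, c@B0, c@B2, f@B4}  OUT={a@B3, b@B3, c@B5, f@B4}
  B6:  IN={a@B3, b@B0, b@B3, c@B0, c@B2, c@B5, f@B4}  OUT={a@B3, b@B0, b@B3, c@B6, f@B4}
  B7:  IN={a@B3, b@B0, b@B3, c@B6, f@B4}  OUT={a@B3, b@B7, c@B6, f@B4}

Merge at B7: IN[B7] = OUT[B6] = {a@B3, b@B0, b@B3, c@B6, f@B4}
Applying B7's transfer function to that IN value gives OUT[B7] (row B7 above).

Answer: {a@B3, b@B7, c@B6, f@B4}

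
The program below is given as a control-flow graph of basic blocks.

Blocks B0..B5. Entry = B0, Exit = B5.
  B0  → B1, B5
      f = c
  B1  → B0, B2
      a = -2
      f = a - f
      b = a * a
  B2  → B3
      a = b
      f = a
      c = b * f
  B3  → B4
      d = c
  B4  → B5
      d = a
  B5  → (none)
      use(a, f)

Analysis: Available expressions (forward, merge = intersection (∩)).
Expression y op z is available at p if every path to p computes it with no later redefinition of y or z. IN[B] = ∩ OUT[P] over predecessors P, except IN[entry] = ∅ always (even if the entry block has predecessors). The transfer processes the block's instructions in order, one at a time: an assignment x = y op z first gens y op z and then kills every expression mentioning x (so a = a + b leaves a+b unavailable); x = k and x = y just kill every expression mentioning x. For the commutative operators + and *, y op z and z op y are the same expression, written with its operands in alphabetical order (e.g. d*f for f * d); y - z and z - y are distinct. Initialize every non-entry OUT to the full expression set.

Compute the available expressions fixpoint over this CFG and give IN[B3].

Per-block solution:
  B0:   IN={}   OUT={}
  B1:   IN={}   OUT={a*a}
  B2:   IN={a*a}   OUT={b*f}
  B3:   IN={b*f}   OUT={b*f}
  B4:   IN={b*f}   OUT={b*f}
  B5:   IN={}   OUT={}

Merge at B3: IN[B3] = OUT[B2] = {b*f}

Answer: {b*f}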